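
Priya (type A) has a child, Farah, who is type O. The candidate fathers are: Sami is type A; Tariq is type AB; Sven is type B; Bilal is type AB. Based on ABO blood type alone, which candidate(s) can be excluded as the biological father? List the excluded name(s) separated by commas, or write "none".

A candidate is excluded only if no genotype consistent with his phenotype could produce a type O child with a type A mother.
Tariq (type AB): no genotype consistent with that phenotype can produce a type-O child with a type-A mother.
Bilal (type AB): no genotype consistent with that phenotype can produce a type-O child with a type-A mother.

Tariq, Bilal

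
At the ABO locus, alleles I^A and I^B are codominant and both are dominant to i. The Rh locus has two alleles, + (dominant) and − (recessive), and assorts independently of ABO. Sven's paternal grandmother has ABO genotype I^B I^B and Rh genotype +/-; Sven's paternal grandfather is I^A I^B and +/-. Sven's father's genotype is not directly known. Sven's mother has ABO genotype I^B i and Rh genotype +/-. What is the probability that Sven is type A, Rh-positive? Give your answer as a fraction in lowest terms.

3/32

Sven's father's ABO genotype from I^B I^B × I^A I^B: 1/2 I^A I^B, 1/2 I^B I^B.
Crossing each possibility with the mother I^B i and summing P(type A): 1/2·1/4 + 1/2·0 = 1/8.
Similarly for Rh via the father's Rh distribution: P(Rh+) = 3/4.
Independent loci: 1/8 × 3/4 = 3/32.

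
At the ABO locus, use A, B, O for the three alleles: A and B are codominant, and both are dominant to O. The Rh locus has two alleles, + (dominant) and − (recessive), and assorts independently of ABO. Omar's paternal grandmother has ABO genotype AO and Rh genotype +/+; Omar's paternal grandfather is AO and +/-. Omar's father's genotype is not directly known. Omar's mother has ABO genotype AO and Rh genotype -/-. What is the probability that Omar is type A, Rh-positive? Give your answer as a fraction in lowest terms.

9/16

Omar's father's ABO genotype from AO × AO: 1/4 AA, 1/2 AO, 1/4 OO.
Crossing each possibility with the mother AO and summing P(type A): 1/4·1 + 1/2·3/4 + 1/4·1/2 = 3/4.
Similarly for Rh via the father's Rh distribution: P(Rh+) = 3/4.
Independent loci: 3/4 × 3/4 = 9/16.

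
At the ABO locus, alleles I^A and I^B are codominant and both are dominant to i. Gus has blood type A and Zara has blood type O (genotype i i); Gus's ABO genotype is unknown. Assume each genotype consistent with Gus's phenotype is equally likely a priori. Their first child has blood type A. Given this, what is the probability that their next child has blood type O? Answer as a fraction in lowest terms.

Possible genotypes: Gus ∈ {I^A I^A, I^A i}; Zara ∈ {i i}.
Weight each parental genotype pair by prior × P(type-A child):
  I^A I^A × i i: posterior weight 2/3; P(next child type O) = 0.
  I^A i × i i: posterior weight 1/3; P(next child type O) = 1/2.
Weighted sum = 1/6.

1/6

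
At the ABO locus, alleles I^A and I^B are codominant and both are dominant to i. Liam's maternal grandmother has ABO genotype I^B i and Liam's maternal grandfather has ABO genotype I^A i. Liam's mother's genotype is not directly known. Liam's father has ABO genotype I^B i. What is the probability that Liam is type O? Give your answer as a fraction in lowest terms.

Liam's mother's ABO genotype from I^B i × I^A i: 1/4 I^A I^B, 1/4 I^A i, 1/4 I^B i, 1/4 i i.
Crossing each possibility with the father I^B i and summing P(type O): 1/4·0 + 1/4·1/4 + 1/4·1/4 + 1/4·1/2 = 1/4.

1/4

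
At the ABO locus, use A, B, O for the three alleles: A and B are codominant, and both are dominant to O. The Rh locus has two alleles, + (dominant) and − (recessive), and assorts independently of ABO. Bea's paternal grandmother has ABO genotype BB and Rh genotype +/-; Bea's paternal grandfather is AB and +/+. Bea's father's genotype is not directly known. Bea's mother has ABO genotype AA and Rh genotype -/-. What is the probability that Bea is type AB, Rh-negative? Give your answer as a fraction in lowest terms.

Bea's father's ABO genotype from BB × AB: 1/2 AB, 1/2 BB.
Crossing each possibility with the mother AA and summing P(type AB): 1/2·1/2 + 1/2·1 = 3/4.
Similarly for Rh via the father's Rh distribution: P(Rh-) = 1/4.
Independent loci: 3/4 × 1/4 = 3/16.

3/16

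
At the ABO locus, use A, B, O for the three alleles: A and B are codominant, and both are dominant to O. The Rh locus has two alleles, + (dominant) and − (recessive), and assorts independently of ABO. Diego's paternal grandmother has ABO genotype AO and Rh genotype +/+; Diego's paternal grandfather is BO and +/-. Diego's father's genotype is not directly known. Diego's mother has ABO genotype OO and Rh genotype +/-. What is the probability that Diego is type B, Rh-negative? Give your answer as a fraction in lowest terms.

Diego's father's ABO genotype from AO × BO: 1/4 AB, 1/4 AO, 1/4 BO, 1/4 OO.
Crossing each possibility with the mother OO and summing P(type B): 1/4·1/2 + 1/4·0 + 1/4·1/2 + 1/4·0 = 1/4.
Similarly for Rh via the father's Rh distribution: P(Rh-) = 1/8.
Independent loci: 1/4 × 1/8 = 1/32.

1/32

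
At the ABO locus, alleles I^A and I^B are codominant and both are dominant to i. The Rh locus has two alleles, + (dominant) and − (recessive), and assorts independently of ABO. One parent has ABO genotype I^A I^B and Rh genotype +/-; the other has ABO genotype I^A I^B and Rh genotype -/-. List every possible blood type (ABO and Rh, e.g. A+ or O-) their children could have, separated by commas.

Gametes from I^A I^B × I^A I^B give offspring ABO genotypes I^A I^A, I^A I^B, I^B I^B, i.e. phenotypes A, B, AB.
Rh cross +/- × -/- → phenotypes Rh+, Rh-.
Combining independently: A+, A-, B+, B-, AB+, AB-.

A+, A-, B+, B-, AB+, AB-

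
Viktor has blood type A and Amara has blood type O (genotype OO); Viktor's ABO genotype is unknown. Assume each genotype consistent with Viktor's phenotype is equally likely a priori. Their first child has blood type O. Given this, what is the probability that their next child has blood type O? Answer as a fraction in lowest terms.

Possible genotypes: Viktor ∈ {AA, AO}; Amara ∈ {OO}.
Weight each parental genotype pair by prior × P(type-O child):
  AO × OO: posterior weight 1; P(next child type O) = 1/2.
Weighted sum = 1/2.

1/2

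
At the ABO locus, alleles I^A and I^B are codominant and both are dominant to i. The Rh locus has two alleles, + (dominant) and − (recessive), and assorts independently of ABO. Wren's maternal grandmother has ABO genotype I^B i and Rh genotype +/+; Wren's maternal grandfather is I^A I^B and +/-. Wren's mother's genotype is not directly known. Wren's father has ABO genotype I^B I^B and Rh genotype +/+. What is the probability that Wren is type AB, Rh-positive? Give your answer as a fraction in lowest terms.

Wren's mother's ABO genotype from I^B i × I^A I^B: 1/4 I^A I^B, 1/4 I^A i, 1/4 I^B I^B, 1/4 I^B i.
Crossing each possibility with the father I^B I^B and summing P(type AB): 1/4·1/2 + 1/4·1/2 + 1/4·0 + 1/4·0 = 1/4.
Similarly for Rh via the mother's Rh distribution: P(Rh+) = 1.
Independent loci: 1/4 × 1 = 1/4.

1/4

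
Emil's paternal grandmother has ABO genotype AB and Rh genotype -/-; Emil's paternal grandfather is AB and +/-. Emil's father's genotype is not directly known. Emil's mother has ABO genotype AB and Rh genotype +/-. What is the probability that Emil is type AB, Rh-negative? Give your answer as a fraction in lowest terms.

3/16

Emil's father's ABO genotype from AB × AB: 1/4 AA, 1/2 AB, 1/4 BB.
Crossing each possibility with the mother AB and summing P(type AB): 1/4·1/2 + 1/2·1/2 + 1/4·1/2 = 1/2.
Similarly for Rh via the father's Rh distribution: P(Rh-) = 3/8.
Independent loci: 1/2 × 3/8 = 3/16.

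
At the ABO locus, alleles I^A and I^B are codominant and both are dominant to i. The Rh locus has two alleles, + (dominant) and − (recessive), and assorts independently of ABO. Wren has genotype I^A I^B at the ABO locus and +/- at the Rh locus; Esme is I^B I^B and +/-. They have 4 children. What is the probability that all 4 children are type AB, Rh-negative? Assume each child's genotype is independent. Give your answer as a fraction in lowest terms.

1/4096

ABO cross I^A I^B × I^B I^B → 1/2 B, 1/2 AB.
Rh cross +/- × +/- → 3/4 Rh+, 1/4 Rh-; so P(type AB, Rh-negative) = 1/2 × 1/4 = 1/8 per child.
All 4 independent: (1/8)^4 = 1/4096.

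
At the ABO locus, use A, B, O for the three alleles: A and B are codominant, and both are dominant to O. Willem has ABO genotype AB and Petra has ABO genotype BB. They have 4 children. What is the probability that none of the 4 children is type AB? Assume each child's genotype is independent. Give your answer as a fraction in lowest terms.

1/16

ABO cross AB × BB → 1/2 B, 1/2 AB.
So P(type AB) = 1/2 per child.
P(not type AB) = 1/2 for one child; (1/2)^4 = 1/16.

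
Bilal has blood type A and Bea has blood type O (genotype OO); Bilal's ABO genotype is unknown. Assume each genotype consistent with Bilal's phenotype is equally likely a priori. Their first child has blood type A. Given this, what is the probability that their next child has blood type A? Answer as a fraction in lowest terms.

5/6

Possible genotypes: Bilal ∈ {AA, AO}; Bea ∈ {OO}.
Weight each parental genotype pair by prior × P(type-A child):
  AA × OO: posterior weight 2/3; P(next child type A) = 1.
  AO × OO: posterior weight 1/3; P(next child type A) = 1/2.
Weighted sum = 5/6.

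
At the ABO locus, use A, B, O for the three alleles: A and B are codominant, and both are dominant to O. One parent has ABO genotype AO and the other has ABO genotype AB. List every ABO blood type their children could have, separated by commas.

A, B, AB

Gametes from AO × AB give offspring ABO genotypes AA, AB, AO, BO, i.e. phenotypes A, B, AB.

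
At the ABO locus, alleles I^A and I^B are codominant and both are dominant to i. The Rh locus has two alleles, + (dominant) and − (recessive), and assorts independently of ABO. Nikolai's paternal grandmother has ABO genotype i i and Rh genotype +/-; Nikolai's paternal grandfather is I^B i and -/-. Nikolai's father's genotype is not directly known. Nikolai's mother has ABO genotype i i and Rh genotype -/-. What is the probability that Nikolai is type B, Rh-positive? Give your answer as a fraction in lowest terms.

1/16

Nikolai's father's ABO genotype from i i × I^B i: 1/2 I^B i, 1/2 i i.
Crossing each possibility with the mother i i and summing P(type B): 1/2·1/2 + 1/2·0 = 1/4.
Similarly for Rh via the father's Rh distribution: P(Rh+) = 1/4.
Independent loci: 1/4 × 1/4 = 1/16.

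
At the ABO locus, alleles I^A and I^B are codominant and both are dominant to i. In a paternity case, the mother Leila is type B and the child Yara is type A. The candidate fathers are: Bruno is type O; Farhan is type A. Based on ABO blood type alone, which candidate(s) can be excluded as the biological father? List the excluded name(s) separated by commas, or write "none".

Bruno

A candidate is excluded only if no genotype consistent with his phenotype could produce a type A child with a type B mother.
Bruno (type O): no genotype consistent with that phenotype can produce a type-A child with a type-B mother.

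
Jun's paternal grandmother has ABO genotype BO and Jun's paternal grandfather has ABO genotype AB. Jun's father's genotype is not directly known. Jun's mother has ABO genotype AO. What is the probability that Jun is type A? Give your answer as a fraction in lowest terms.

Jun's father's ABO genotype from BO × AB: 1/4 AB, 1/4 AO, 1/4 BB, 1/4 BO.
Crossing each possibility with the mother AO and summing P(type A): 1/4·1/2 + 1/4·3/4 + 1/4·0 + 1/4·1/4 = 3/8.

3/8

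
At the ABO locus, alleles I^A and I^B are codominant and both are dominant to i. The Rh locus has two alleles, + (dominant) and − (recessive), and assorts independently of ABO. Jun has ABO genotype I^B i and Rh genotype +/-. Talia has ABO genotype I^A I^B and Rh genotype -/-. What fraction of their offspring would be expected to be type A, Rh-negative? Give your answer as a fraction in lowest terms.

ABO cross I^B i × I^A I^B → offspring phenotypes: 1/4 A, 1/2 B, 1/4 AB.
Rh cross +/- × -/- → 1/2 Rh+, 1/2 Rh-.
Independent loci: P(type A, Rh-negative) = 1/4 × 1/2 = 1/8.

1/8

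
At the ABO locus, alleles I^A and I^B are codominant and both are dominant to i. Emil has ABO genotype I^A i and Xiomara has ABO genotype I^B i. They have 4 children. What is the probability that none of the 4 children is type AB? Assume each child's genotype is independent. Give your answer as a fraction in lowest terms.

ABO cross I^A i × I^B i → 1/4 O, 1/4 A, 1/4 B, 1/4 AB.
So P(type AB) = 1/4 per child.
P(not type AB) = 3/4 for one child; (3/4)^4 = 81/256.

81/256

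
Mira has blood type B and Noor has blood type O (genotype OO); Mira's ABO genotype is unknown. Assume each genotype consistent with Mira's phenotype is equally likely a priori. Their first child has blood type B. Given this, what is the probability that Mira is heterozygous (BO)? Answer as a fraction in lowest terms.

1/3

Possible genotypes: Mira ∈ {BB, BO}; Noor ∈ {OO}.
Weight each parental genotype pair by prior × P(type-B child):
  BB × OO: posterior weight 2/3.
  BO × OO: posterior weight 1/3.
Sum the posterior weight over pairs where Mira is BO: 1/3.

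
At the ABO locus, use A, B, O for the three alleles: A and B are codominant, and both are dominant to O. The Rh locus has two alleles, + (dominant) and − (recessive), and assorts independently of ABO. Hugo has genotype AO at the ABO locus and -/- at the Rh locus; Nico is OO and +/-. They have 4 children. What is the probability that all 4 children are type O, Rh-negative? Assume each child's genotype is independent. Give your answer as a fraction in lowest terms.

ABO cross AO × OO → 1/2 O, 1/2 A.
Rh cross -/- × +/- → 1/2 Rh+, 1/2 Rh-; so P(type O, Rh-negative) = 1/2 × 1/2 = 1/4 per child.
All 4 independent: (1/4)^4 = 1/256.

1/256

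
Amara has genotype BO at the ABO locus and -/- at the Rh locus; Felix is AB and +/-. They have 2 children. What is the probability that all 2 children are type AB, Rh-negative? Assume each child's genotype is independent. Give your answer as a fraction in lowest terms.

1/64

ABO cross BO × AB → 1/4 A, 1/2 B, 1/4 AB.
Rh cross -/- × +/- → 1/2 Rh+, 1/2 Rh-; so P(type AB, Rh-negative) = 1/4 × 1/2 = 1/8 per child.
All 2 independent: (1/8)^2 = 1/64.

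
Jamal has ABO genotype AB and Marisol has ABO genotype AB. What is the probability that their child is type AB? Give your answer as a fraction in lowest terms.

1/2

ABO cross AB × AB → offspring phenotypes: 1/4 A, 1/4 B, 1/2 AB.
So P(type AB) = 1/2.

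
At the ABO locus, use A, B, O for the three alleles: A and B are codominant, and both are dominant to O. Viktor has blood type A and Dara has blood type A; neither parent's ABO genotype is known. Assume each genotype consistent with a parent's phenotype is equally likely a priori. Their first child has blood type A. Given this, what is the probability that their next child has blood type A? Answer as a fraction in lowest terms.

Possible genotypes: Viktor ∈ {AA, AO}; Dara ∈ {AA, AO}.
Weight each parental genotype pair by prior × P(type-A child):
  AA × AA: posterior weight 4/15; P(next child type A) = 1.
  AA × AO: posterior weight 4/15; P(next child type A) = 1.
  AO × AA: posterior weight 4/15; P(next child type A) = 1.
  AO × AO: posterior weight 1/5; P(next child type A) = 3/4.
Weighted sum = 19/20.

19/20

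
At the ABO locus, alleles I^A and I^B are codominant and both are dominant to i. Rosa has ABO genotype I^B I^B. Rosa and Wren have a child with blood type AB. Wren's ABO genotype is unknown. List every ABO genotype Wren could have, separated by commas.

I^A I^A, I^A I^B, I^A i

For each candidate genotype of Wren, check whether crossing it with I^B I^B can produce every observed child phenotype.
  I^A I^A → possible child types {AB} ✓
  I^A I^B → possible child types {B, AB} ✓
  I^A i → possible child types {B, AB} ✓
  I^B I^B → possible child types {B} ✗
  I^B i → possible child types {B} ✗
  i i → possible child types {B} ✗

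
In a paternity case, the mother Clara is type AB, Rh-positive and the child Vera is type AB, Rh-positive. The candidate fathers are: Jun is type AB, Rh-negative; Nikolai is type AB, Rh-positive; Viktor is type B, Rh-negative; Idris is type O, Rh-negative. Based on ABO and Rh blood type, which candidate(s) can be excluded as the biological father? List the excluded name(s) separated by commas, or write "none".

Idris

A candidate is excluded only if no genotype consistent with his phenotype could produce a type AB, Rh-positive child with a type AB, Rh-positive mother.
Idris (type O, Rh-): no genotype consistent with that phenotype can produce a type-AB Rh+ child with a type-AB mother.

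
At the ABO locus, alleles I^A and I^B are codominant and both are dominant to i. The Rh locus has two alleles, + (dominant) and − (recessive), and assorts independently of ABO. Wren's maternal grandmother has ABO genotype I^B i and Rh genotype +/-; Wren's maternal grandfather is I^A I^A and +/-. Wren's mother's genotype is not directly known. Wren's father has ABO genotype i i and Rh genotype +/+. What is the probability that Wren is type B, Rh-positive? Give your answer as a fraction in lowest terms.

1/4

Wren's mother's ABO genotype from I^B i × I^A I^A: 1/2 I^A I^B, 1/2 I^A i.
Crossing each possibility with the father i i and summing P(type B): 1/2·1/2 + 1/2·0 = 1/4.
Similarly for Rh via the mother's Rh distribution: P(Rh+) = 1.
Independent loci: 1/4 × 1 = 1/4.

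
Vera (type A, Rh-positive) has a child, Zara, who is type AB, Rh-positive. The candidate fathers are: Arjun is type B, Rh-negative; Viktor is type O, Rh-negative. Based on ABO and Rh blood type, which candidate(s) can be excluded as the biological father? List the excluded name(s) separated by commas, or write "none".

Viktor

A candidate is excluded only if no genotype consistent with his phenotype could produce a type AB, Rh-positive child with a type A, Rh-positive mother.
Viktor (type O, Rh-): no genotype consistent with that phenotype can produce a type-AB Rh+ child with a type-A mother.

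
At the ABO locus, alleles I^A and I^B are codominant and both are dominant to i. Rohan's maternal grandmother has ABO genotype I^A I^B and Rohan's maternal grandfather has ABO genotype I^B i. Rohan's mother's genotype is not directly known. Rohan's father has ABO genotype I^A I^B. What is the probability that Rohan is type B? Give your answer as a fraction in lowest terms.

3/8

Rohan's mother's ABO genotype from I^A I^B × I^B i: 1/4 I^A I^B, 1/4 I^A i, 1/4 I^B I^B, 1/4 I^B i.
Crossing each possibility with the father I^A I^B and summing P(type B): 1/4·1/4 + 1/4·1/4 + 1/4·1/2 + 1/4·1/2 = 3/8.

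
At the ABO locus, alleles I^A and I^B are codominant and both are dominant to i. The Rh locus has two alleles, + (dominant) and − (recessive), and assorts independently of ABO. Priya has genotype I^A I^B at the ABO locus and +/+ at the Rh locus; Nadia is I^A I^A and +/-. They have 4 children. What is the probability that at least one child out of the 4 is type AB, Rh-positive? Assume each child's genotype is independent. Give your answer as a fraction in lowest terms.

15/16

ABO cross I^A I^B × I^A I^A → 1/2 A, 1/2 AB.
Rh cross +/+ × +/- → 1 Rh+; so P(type AB, Rh-positive) = 1/2 × 1 = 1/2 per child.
P(none) = (1/2)^4 = 1/16; P(at least one) = 1 − 1/16 = 15/16.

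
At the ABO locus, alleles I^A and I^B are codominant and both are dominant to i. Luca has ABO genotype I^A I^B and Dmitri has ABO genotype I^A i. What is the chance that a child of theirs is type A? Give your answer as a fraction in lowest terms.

1/2

ABO cross I^A I^B × I^A i → offspring phenotypes: 1/2 A, 1/4 B, 1/4 AB.
So P(type A) = 1/2.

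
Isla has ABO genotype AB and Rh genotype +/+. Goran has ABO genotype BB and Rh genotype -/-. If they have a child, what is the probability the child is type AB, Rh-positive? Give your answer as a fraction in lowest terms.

ABO cross AB × BB → offspring phenotypes: 1/2 B, 1/2 AB.
Rh cross +/+ × -/- → 1 Rh+.
Independent loci: P(type AB, Rh-positive) = 1/2 × 1 = 1/2.

1/2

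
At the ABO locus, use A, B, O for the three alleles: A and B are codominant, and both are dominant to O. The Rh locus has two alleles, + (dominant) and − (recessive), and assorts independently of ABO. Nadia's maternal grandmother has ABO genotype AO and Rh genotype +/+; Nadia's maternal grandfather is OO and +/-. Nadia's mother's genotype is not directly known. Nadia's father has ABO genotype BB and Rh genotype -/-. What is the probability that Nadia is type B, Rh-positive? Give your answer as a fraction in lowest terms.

Nadia's mother's ABO genotype from AO × OO: 1/2 AO, 1/2 OO.
Crossing each possibility with the father BB and summing P(type B): 1/2·1/2 + 1/2·1 = 3/4.
Similarly for Rh via the mother's Rh distribution: P(Rh+) = 3/4.
Independent loci: 3/4 × 3/4 = 9/16.

9/16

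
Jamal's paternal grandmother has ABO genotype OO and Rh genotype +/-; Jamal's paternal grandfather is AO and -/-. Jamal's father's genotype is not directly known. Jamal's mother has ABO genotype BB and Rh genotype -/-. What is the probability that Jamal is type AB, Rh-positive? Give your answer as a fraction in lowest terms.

Jamal's father's ABO genotype from OO × AO: 1/2 AO, 1/2 OO.
Crossing each possibility with the mother BB and summing P(type AB): 1/2·1/2 + 1/2·0 = 1/4.
Similarly for Rh via the father's Rh distribution: P(Rh+) = 1/4.
Independent loci: 1/4 × 1/4 = 1/16.

1/16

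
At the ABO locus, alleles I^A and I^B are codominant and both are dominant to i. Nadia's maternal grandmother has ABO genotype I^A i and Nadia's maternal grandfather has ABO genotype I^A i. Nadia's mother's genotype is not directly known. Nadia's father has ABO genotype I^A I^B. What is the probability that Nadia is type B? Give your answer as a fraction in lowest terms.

1/4

Nadia's mother's ABO genotype from I^A i × I^A i: 1/4 I^A I^A, 1/2 I^A i, 1/4 i i.
Crossing each possibility with the father I^A I^B and summing P(type B): 1/4·0 + 1/2·1/4 + 1/4·1/2 = 1/4.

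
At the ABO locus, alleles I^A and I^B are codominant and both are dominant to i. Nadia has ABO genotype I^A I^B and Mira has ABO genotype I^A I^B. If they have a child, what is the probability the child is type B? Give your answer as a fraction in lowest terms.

1/4

ABO cross I^A I^B × I^A I^B → offspring phenotypes: 1/4 A, 1/4 B, 1/2 AB.
So P(type B) = 1/4.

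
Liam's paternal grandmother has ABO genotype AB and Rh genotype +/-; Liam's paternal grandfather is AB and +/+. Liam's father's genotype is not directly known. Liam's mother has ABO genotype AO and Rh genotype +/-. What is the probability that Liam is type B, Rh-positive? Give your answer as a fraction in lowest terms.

Liam's father's ABO genotype from AB × AB: 1/4 AA, 1/2 AB, 1/4 BB.
Crossing each possibility with the mother AO and summing P(type B): 1/4·0 + 1/2·1/4 + 1/4·1/2 = 1/4.
Similarly for Rh via the father's Rh distribution: P(Rh+) = 7/8.
Independent loci: 1/4 × 7/8 = 7/32.

7/32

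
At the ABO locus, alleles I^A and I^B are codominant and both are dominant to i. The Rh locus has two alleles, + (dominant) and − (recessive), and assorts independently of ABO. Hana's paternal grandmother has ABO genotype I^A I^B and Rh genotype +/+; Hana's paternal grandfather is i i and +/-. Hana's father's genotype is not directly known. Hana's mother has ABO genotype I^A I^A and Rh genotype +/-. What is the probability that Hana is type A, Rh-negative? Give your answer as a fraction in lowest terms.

Hana's father's ABO genotype from I^A I^B × i i: 1/2 I^A i, 1/2 I^B i.
Crossing each possibility with the mother I^A I^A and summing P(type A): 1/2·1 + 1/2·1/2 = 3/4.
Similarly for Rh via the father's Rh distribution: P(Rh-) = 1/8.
Independent loci: 3/4 × 1/8 = 3/32.

3/32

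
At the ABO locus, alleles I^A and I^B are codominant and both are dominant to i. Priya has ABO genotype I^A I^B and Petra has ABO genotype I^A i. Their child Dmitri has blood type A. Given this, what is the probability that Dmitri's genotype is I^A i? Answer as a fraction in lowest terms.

Cross I^A I^B × I^A i → 1/4 I^A I^A, 1/4 I^A I^B, 1/4 I^A i, 1/4 I^B i.
Type-A genotypes among offspring: I^A I^A (1/4), I^A i (1/4); total 1/2.
P(I^A i | type A) = (1/4) / (1/2) = 1/2.

1/2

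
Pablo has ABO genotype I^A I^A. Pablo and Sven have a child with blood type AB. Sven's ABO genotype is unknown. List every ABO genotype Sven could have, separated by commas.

I^A I^B, I^B I^B, I^B i

For each candidate genotype of Sven, check whether crossing it with I^A I^A can produce every observed child phenotype.
  I^A I^A → possible child types {A} ✗
  I^A I^B → possible child types {A, AB} ✓
  I^A i → possible child types {A} ✗
  I^B I^B → possible child types {AB} ✓
  I^B i → possible child types {A, AB} ✓
  i i → possible child types {A} ✗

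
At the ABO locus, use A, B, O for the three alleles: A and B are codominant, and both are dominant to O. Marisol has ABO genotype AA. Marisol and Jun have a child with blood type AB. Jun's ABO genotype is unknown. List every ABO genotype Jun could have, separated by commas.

For each candidate genotype of Jun, check whether crossing it with AA can produce every observed child phenotype.
  AA → possible child types {A} ✗
  AB → possible child types {A, AB} ✓
  AO → possible child types {A} ✗
  BB → possible child types {AB} ✓
  BO → possible child types {A, AB} ✓
  OO → possible child types {A} ✗

AB, BB, BO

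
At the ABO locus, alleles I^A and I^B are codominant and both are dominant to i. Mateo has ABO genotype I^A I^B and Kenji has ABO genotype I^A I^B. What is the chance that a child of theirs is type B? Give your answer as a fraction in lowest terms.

1/4

ABO cross I^A I^B × I^A I^B → offspring phenotypes: 1/4 A, 1/4 B, 1/2 AB.
So P(type B) = 1/4.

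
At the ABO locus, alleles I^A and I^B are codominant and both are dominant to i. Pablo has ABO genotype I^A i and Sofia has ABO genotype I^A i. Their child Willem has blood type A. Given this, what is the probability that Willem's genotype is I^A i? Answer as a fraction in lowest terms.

Cross I^A i × I^A i → 1/4 I^A I^A, 1/2 I^A i, 1/4 i i.
Type-A genotypes among offspring: I^A I^A (1/4), I^A i (1/2); total 3/4.
P(I^A i | type A) = (1/2) / (3/4) = 2/3.

2/3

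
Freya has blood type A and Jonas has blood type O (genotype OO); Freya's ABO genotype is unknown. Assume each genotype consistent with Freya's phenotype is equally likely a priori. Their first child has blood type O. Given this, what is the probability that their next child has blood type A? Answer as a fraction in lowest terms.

Possible genotypes: Freya ∈ {AA, AO}; Jonas ∈ {OO}.
Weight each parental genotype pair by prior × P(type-O child):
  AO × OO: posterior weight 1; P(next child type A) = 1/2.
Weighted sum = 1/2.

1/2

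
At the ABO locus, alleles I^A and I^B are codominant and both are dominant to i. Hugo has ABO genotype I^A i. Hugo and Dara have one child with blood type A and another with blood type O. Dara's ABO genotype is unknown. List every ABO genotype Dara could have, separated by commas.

For each candidate genotype of Dara, check whether crossing it with I^A i can produce every observed child phenotype.
  I^A I^A → possible child types {A} ✗
  I^A I^B → possible child types {A, B, AB} ✗
  I^A i → possible child types {O, A} ✓
  I^B I^B → possible child types {B, AB} ✗
  I^B i → possible child types {O, A, B, AB} ✓
  i i → possible child types {O, A} ✓

I^A i, I^B i, i i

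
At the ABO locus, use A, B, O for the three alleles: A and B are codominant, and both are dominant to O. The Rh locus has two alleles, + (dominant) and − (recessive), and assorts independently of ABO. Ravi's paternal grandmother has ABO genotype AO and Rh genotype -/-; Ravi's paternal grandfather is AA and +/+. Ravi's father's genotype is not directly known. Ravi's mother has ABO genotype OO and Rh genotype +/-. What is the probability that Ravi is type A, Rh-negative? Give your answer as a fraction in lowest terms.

3/16

Ravi's father's ABO genotype from AO × AA: 1/2 AA, 1/2 AO.
Crossing each possibility with the mother OO and summing P(type A): 1/2·1 + 1/2·1/2 = 3/4.
Similarly for Rh via the father's Rh distribution: P(Rh-) = 1/4.
Independent loci: 3/4 × 1/4 = 3/16.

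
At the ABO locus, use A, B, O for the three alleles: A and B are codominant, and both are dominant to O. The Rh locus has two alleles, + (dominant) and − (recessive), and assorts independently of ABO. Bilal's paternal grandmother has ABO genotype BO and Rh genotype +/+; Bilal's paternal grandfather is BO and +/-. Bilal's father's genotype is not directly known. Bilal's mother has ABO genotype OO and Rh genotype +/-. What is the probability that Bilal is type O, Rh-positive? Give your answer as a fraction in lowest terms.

Bilal's father's ABO genotype from BO × BO: 1/4 BB, 1/2 BO, 1/4 OO.
Crossing each possibility with the mother OO and summing P(type O): 1/4·0 + 1/2·1/2 + 1/4·1 = 1/2.
Similarly for Rh via the father's Rh distribution: P(Rh+) = 7/8.
Independent loci: 1/2 × 7/8 = 7/16.

7/16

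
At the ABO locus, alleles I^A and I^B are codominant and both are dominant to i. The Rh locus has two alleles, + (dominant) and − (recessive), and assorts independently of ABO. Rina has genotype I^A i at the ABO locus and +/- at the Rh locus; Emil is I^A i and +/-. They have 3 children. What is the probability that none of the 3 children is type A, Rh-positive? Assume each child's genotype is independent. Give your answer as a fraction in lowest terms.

ABO cross I^A i × I^A i → 1/4 O, 3/4 A.
Rh cross +/- × +/- → 3/4 Rh+, 1/4 Rh-; so P(type A, Rh-positive) = 3/4 × 3/4 = 9/16 per child.
P(not type A, Rh-positive) = 7/16 for one child; (7/16)^3 = 343/4096.

343/4096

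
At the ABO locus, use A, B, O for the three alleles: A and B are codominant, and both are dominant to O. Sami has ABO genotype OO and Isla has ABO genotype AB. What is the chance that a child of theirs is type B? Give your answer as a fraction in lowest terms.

ABO cross OO × AB → offspring phenotypes: 1/2 A, 1/2 B.
So P(type B) = 1/2.

1/2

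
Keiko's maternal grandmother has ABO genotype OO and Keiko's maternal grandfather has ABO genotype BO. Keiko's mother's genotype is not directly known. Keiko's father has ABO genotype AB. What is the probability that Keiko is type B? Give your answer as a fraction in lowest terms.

Keiko's mother's ABO genotype from OO × BO: 1/2 BO, 1/2 OO.
Crossing each possibility with the father AB and summing P(type B): 1/2·1/2 + 1/2·1/2 = 1/2.

1/2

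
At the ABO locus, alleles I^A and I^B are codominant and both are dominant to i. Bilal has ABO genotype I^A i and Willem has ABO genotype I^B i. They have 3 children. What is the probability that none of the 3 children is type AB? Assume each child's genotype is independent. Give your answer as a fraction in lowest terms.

ABO cross I^A i × I^B i → 1/4 O, 1/4 A, 1/4 B, 1/4 AB.
So P(type AB) = 1/4 per child.
P(not type AB) = 3/4 for one child; (3/4)^3 = 27/64.

27/64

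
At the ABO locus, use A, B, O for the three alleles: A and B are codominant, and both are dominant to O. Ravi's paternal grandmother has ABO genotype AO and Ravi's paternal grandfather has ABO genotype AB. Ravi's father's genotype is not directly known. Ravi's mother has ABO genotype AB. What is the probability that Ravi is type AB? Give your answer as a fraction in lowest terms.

3/8

Ravi's father's ABO genotype from AO × AB: 1/4 AA, 1/4 AB, 1/4 AO, 1/4 BO.
Crossing each possibility with the mother AB and summing P(type AB): 1/4·1/2 + 1/4·1/2 + 1/4·1/4 + 1/4·1/4 = 3/8.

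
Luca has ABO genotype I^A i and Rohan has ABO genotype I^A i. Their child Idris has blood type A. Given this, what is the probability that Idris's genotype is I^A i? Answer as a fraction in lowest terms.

Cross I^A i × I^A i → 1/4 I^A I^A, 1/2 I^A i, 1/4 i i.
Type-A genotypes among offspring: I^A I^A (1/4), I^A i (1/2); total 3/4.
P(I^A i | type A) = (1/2) / (3/4) = 2/3.

2/3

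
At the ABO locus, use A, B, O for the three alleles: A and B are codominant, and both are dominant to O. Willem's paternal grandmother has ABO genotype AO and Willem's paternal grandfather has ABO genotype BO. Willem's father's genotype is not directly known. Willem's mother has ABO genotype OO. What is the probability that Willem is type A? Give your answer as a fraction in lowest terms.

1/4

Willem's father's ABO genotype from AO × BO: 1/4 AB, 1/4 AO, 1/4 BO, 1/4 OO.
Crossing each possibility with the mother OO and summing P(type A): 1/4·1/2 + 1/4·1/2 + 1/4·0 + 1/4·0 = 1/4.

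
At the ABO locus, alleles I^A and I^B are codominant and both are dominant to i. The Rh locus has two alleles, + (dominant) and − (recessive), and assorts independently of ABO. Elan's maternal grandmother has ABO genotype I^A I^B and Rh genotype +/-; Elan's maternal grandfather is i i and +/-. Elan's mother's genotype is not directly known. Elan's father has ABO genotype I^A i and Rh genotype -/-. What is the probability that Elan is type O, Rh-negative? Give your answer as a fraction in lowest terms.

Elan's mother's ABO genotype from I^A I^B × i i: 1/2 I^A i, 1/2 I^B i.
Crossing each possibility with the father I^A i and summing P(type O): 1/2·1/4 + 1/2·1/4 = 1/4.
Similarly for Rh via the mother's Rh distribution: P(Rh-) = 1/2.
Independent loci: 1/4 × 1/2 = 1/8.

1/8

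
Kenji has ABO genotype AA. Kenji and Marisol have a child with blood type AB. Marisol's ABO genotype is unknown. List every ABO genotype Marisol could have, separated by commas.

For each candidate genotype of Marisol, check whether crossing it with AA can produce every observed child phenotype.
  AA → possible child types {A} ✗
  AB → possible child types {A, AB} ✓
  AO → possible child types {A} ✗
  BB → possible child types {AB} ✓
  BO → possible child types {A, AB} ✓
  OO → possible child types {A} ✗

AB, BB, BO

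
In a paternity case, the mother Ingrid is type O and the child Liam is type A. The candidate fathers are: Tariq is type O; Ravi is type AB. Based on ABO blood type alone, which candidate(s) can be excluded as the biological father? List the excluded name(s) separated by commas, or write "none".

A candidate is excluded only if no genotype consistent with his phenotype could produce a type A child with a type O mother.
Tariq (type O): no genotype consistent with that phenotype can produce a type-A child with a type-O mother.

Tariq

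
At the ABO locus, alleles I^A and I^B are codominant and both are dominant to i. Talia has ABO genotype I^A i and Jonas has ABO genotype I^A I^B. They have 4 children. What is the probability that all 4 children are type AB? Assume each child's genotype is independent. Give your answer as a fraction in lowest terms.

1/256

ABO cross I^A i × I^A I^B → 1/2 A, 1/4 B, 1/4 AB.
So P(type AB) = 1/4 per child.
All 4 independent: (1/4)^4 = 1/256.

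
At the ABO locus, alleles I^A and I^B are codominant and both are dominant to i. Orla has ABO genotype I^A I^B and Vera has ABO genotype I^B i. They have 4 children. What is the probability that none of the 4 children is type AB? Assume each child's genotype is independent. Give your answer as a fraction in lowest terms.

81/256

ABO cross I^A I^B × I^B i → 1/4 A, 1/2 B, 1/4 AB.
So P(type AB) = 1/4 per child.
P(not type AB) = 3/4 for one child; (3/4)^4 = 81/256.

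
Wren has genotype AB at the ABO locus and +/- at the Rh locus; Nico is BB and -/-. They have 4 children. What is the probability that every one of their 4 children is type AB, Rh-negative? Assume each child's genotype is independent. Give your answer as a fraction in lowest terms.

ABO cross AB × BB → 1/2 B, 1/2 AB.
Rh cross +/- × -/- → 1/2 Rh+, 1/2 Rh-; so P(type AB, Rh-negative) = 1/2 × 1/2 = 1/4 per child.
All 4 independent: (1/4)^4 = 1/256.

1/256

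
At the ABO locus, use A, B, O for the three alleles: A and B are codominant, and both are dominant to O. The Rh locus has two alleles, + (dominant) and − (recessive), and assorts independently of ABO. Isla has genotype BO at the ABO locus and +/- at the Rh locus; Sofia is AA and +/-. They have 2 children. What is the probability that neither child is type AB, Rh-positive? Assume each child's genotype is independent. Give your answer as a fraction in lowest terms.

25/64

ABO cross BO × AA → 1/2 A, 1/2 AB.
Rh cross +/- × +/- → 3/4 Rh+, 1/4 Rh-; so P(type AB, Rh-positive) = 1/2 × 3/4 = 3/8 per child.
P(not type AB, Rh-positive) = 5/8 for one child; (5/8)^2 = 25/64.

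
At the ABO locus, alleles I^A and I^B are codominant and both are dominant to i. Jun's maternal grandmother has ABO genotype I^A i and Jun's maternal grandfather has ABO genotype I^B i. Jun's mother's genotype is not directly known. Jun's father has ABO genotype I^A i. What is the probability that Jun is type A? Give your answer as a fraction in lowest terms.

1/2

Jun's mother's ABO genotype from I^A i × I^B i: 1/4 I^A I^B, 1/4 I^A i, 1/4 I^B i, 1/4 i i.
Crossing each possibility with the father I^A i and summing P(type A): 1/4·1/2 + 1/4·3/4 + 1/4·1/4 + 1/4·1/2 = 1/2.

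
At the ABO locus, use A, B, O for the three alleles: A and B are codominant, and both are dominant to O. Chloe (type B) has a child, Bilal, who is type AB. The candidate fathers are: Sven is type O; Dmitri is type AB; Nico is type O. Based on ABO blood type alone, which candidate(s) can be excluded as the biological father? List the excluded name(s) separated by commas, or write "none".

A candidate is excluded only if no genotype consistent with his phenotype could produce a type AB child with a type B mother.
Sven (type O): no genotype consistent with that phenotype can produce a type-AB child with a type-B mother.
Nico (type O): no genotype consistent with that phenotype can produce a type-AB child with a type-B mother.

Sven, Nico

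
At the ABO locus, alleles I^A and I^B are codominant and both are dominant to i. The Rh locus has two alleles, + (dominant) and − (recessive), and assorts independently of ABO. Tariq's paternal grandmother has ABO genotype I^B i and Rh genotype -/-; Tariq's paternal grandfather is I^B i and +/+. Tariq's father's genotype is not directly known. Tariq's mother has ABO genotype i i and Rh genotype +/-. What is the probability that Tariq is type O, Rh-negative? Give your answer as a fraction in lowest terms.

1/8

Tariq's father's ABO genotype from I^B i × I^B i: 1/4 I^B I^B, 1/2 I^B i, 1/4 i i.
Crossing each possibility with the mother i i and summing P(type O): 1/4·0 + 1/2·1/2 + 1/4·1 = 1/2.
Similarly for Rh via the father's Rh distribution: P(Rh-) = 1/4.
Independent loci: 1/2 × 1/4 = 1/8.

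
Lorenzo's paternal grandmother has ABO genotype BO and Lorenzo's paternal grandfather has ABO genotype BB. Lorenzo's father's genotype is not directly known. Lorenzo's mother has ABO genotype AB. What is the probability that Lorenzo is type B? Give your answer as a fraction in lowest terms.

1/2

Lorenzo's father's ABO genotype from BO × BB: 1/2 BB, 1/2 BO.
Crossing each possibility with the mother AB and summing P(type B): 1/2·1/2 + 1/2·1/2 = 1/2.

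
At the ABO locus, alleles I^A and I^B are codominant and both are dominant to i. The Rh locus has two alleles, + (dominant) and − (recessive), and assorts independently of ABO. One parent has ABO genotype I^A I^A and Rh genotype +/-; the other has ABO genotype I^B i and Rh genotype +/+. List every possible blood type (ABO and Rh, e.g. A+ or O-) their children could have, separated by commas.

A+, AB+

Gametes from I^A I^A × I^B i give offspring ABO genotypes I^A I^B, I^A i, i.e. phenotypes A, AB.
Rh cross +/- × +/+ → phenotypes Rh+.
Combining independently: A+, AB+.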